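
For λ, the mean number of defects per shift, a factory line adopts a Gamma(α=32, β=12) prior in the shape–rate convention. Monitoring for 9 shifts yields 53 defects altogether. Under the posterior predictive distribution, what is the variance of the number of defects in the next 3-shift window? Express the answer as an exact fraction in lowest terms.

Total count 53 over total exposure 9 shifts.
Gamma(α, β) with Poisson data over total exposure Σt gives posterior Gamma(α+Σx, β+Σt) = Gamma(85, 21).
The posterior predictive for a window of length T is Negative Binomial with variance T·α'·(β'+T)/β'² = 3·85·24/441 = 680/49.

680/49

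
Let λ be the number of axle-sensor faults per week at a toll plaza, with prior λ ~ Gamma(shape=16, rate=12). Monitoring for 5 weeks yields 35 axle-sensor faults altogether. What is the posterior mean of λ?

3

Total count 35 over total exposure 5 weeks.
Posterior: α' = 16 + 35 = 51, β' = 12 + 5 = 17.
Posterior mean = α'/β' = 51/17 = 3.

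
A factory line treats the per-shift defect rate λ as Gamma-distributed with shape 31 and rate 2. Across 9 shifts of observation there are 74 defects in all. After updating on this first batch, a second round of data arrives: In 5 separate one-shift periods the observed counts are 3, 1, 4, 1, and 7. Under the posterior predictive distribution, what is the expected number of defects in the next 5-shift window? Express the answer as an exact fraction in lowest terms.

Total count 74 over total exposure 9 shifts.
After the first batch: Gamma(31 + 74, 2 + 9) = Gamma(105, 11).
Total count: 3 + 1 + 4 + 1 + 7 = 16.
Total exposure: 5 shifts.
After the second batch: Gamma(105 + 16, 11 + 5) = Gamma(121, 16).
Predictive mean over a 5-shift window = T·E[λ|data] = 5·121/16 = 605/16.

605/16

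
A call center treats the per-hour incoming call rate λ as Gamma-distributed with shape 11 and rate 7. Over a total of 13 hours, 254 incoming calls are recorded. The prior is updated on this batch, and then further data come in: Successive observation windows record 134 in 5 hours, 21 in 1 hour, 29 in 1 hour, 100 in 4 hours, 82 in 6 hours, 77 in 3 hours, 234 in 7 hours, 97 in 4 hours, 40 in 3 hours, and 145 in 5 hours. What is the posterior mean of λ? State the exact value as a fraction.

1224/59

Total count 254 over total exposure 13 hours.
After the first batch: Gamma(11 + 254, 7 + 13) = Gamma(265, 20).
Total count: 134 + 21 + 29 + 100 + 82 + 77 + 234 + 97 + 40 + 145 = 959.
Total exposure: 5 + 1 + 1 + 4 + 6 + 3 + 7 + 4 + 3 + 5 = 39 hours.
After the second batch: Gamma(265 + 959, 20 + 39) = Gamma(1224, 59).
Posterior mean = α'/β' = 1224/59.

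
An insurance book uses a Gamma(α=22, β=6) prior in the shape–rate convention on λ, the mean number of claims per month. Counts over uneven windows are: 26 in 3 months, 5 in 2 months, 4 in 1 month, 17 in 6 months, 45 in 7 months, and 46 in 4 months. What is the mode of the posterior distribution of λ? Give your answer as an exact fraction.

164/29

Total count: 26 + 5 + 4 + 17 + 45 + 46 = 143.
Total exposure: 3 + 2 + 1 + 6 + 7 + 4 = 23 months.
The Gamma prior is conjugate for the Poisson rate, so λ | data ~ Gamma(22+143, 6+23) = Gamma(165, 29).
Posterior mode = (α'−1)/β' = 164/29.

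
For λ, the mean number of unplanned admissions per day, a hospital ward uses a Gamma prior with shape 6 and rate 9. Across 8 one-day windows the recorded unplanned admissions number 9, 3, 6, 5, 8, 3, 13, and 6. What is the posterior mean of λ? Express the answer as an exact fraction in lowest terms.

Total count: 9 + 3 + 6 + 5 + 8 + 3 + 13 + 6 = 53.
Total exposure: 8 days.
By Gamma–Poisson conjugacy, the posterior is Gamma(α + Σx, β + Σt) = Gamma(6 + 53, 9 + 8) = Gamma(59, 17).
Posterior mean = α'/β' = 59/17.

59/17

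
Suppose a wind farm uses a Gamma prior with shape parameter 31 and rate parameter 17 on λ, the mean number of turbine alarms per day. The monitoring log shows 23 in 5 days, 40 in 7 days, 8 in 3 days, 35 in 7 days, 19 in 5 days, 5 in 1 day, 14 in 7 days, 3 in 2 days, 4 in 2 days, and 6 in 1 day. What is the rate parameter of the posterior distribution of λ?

Total count: 23 + 40 + 8 + 35 + 19 + 5 + 14 + 3 + 4 + 6 = 157.
Total exposure: 5 + 7 + 3 + 7 + 5 + 1 + 7 + 2 + 2 + 1 = 40 days.
Gamma(α, β) with Poisson data over total exposure Σt gives posterior Gamma(α+Σx, β+Σt) = Gamma(188, 57).

57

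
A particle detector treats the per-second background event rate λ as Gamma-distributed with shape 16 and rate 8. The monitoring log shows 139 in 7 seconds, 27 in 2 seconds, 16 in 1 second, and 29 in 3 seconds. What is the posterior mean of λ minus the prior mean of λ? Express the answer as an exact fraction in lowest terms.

185/21

Total count: 139 + 27 + 16 + 29 = 211.
Total exposure: 7 + 2 + 1 + 3 = 13 seconds.
Conjugate update: add total count to the shape and total exposure to the rate, giving Gamma(227, 21).
Posterior mean = 227/21 = 227/21; prior mean = 16/8 = 2. Difference = 227/21 − 2 = 185/21.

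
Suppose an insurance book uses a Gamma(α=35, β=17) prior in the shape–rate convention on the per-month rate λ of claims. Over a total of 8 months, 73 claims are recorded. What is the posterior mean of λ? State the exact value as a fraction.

Total count 73 over total exposure 8 months.
Gamma(α, β) with Poisson data over total exposure Σt gives posterior Gamma(α+Σx, β+Σt) = Gamma(108, 25).
Posterior mean = α'/β' = 108/25.

108/25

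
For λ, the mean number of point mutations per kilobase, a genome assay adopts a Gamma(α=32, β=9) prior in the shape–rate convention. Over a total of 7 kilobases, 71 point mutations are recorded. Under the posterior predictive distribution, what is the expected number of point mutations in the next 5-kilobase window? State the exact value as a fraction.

Total count 71 over total exposure 7 kilobases.
The Gamma prior is conjugate for the Poisson rate, so λ | data ~ Gamma(32+71, 9+7) = Gamma(103, 16).
Predictive mean over a 5-kilobase window = T·E[λ|data] = 5·103/16 = 515/16.

515/16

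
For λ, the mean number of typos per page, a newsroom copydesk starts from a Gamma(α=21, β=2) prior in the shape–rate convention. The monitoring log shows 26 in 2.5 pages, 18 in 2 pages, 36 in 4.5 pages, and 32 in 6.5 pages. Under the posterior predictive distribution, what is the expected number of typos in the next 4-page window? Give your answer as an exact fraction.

Total count: 26 + 18 + 36 + 32 = 112.
Total exposure: 2.5 + 2 + 4.5 + 6.5 = 15.5 pages.
By Gamma–Poisson conjugacy, the posterior is Gamma(α + Σx, β + Σt) = Gamma(21 + 112, 2 + 15.5) = Gamma(133, 35/2).
Predictive mean over a 4-page window = T·E[λ|data] = 4·133/(35/2) = 152/5.

152/5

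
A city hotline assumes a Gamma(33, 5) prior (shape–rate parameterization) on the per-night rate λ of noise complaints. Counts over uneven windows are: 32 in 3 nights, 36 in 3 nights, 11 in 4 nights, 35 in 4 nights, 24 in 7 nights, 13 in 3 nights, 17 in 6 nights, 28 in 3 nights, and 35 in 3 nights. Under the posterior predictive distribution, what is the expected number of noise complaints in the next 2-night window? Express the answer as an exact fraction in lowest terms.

Total count: 32 + 36 + 11 + 35 + 24 + 13 + 17 + 28 + 35 = 231.
Total exposure: 3 + 3 + 4 + 4 + 7 + 3 + 6 + 3 + 3 = 36 nights.
By Gamma–Poisson conjugacy, the posterior is Gamma(α + Σx, β + Σt) = Gamma(33 + 231, 5 + 36) = Gamma(264, 41).
Predictive mean over a 2-night window = T·E[λ|data] = 2·264/41 = 528/41.

528/41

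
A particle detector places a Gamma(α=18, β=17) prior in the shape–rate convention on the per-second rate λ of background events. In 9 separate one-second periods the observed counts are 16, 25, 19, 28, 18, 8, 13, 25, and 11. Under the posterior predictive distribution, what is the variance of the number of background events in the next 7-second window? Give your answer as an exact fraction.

41811/676

Total count: 16 + 25 + 19 + 28 + 18 + 8 + 13 + 25 + 11 = 163.
Total exposure: 9 seconds.
Gamma(α, β) with Poisson data over total exposure Σt gives posterior Gamma(α+Σx, β+Σt) = Gamma(181, 26).
The posterior predictive for a window of length T is Negative Binomial with variance T·α'·(β'+T)/β'² = 7·181·33/676 = 41811/676.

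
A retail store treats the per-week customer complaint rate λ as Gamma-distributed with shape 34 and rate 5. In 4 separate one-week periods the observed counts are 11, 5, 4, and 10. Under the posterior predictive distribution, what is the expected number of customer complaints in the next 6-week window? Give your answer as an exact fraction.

128/3

Total count: 11 + 5 + 4 + 10 = 30.
Total exposure: 4 weeks.
Gamma(α, β) with Poisson data over total exposure Σt gives posterior Gamma(α+Σx, β+Σt) = Gamma(64, 9).
Predictive mean over a 6-week window = T·E[λ|data] = 6·64/9 = 128/3.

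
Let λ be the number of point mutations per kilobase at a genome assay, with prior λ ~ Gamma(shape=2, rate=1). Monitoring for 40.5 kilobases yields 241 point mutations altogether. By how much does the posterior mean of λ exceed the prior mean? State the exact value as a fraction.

Total count 241 over total exposure 40.5 kilobases.
By Gamma–Poisson conjugacy, the posterior is Gamma(α + Σx, β + Σt) = Gamma(2 + 241, 1 + 40.5) = Gamma(243, 83/2).
Posterior mean = 243/(83/2) = 486/83; prior mean = 2/1 = 2. Difference = 486/83 − 2 = 320/83.

320/83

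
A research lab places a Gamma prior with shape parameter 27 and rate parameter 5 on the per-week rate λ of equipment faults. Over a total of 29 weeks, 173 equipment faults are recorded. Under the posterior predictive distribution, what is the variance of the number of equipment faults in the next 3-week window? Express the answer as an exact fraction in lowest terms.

Total count 173 over total exposure 29 weeks.
The Gamma prior is conjugate for the Poisson rate, so λ | data ~ Gamma(27+173, 5+29) = Gamma(200, 34).
The posterior predictive for a window of length T is Negative Binomial with variance T·α'·(β'+T)/β'² = 3·200·37/1156 = 5550/289.

5550/289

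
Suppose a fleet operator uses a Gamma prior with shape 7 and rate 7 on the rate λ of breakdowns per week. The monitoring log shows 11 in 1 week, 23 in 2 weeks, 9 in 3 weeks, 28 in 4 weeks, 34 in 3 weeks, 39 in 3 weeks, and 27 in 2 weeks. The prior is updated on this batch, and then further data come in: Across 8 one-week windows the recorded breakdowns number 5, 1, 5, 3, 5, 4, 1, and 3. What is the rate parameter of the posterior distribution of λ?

Total count: 11 + 23 + 9 + 28 + 34 + 39 + 27 = 171.
Total exposure: 1 + 2 + 3 + 4 + 3 + 3 + 2 = 18 weeks.
After the first batch: Gamma(7 + 171, 7 + 18) = Gamma(178, 25).
Total count: 5 + 1 + 5 + 3 + 5 + 4 + 1 + 3 = 27.
Total exposure: 8 weeks.
After the second batch: Gamma(178 + 27, 25 + 8) = Gamma(205, 33).

33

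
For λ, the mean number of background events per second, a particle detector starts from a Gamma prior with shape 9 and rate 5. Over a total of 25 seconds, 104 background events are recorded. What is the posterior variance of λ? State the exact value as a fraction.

113/900

Total count 104 over total exposure 25 seconds.
Posterior: α' = 9 + 104 = 113, β' = 5 + 25 = 30.
Posterior variance = α'/β'² = 113/900.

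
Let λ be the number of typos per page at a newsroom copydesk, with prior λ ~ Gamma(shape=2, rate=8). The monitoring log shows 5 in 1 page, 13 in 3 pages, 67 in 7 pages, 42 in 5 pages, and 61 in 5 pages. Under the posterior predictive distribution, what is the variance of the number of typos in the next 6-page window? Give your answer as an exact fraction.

Total count: 5 + 13 + 67 + 42 + 61 = 188.
Total exposure: 1 + 3 + 7 + 5 + 5 = 21 pages.
By Gamma–Poisson conjugacy, the posterior is Gamma(α + Σx, β + Σt) = Gamma(2 + 188, 8 + 21) = Gamma(190, 29).
The posterior predictive for a window of length T is Negative Binomial with variance T·α'·(β'+T)/β'² = 6·190·35/841 = 39900/841.

39900/841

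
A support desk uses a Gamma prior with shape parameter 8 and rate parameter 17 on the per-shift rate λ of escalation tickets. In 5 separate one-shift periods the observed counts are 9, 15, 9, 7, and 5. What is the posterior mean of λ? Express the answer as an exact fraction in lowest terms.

Total count: 9 + 15 + 9 + 7 + 5 = 45.
Total exposure: 5 shifts.
By Gamma–Poisson conjugacy, the posterior is Gamma(α + Σx, β + Σt) = Gamma(8 + 45, 17 + 5) = Gamma(53, 22).
Posterior mean = α'/β' = 53/22.

53/22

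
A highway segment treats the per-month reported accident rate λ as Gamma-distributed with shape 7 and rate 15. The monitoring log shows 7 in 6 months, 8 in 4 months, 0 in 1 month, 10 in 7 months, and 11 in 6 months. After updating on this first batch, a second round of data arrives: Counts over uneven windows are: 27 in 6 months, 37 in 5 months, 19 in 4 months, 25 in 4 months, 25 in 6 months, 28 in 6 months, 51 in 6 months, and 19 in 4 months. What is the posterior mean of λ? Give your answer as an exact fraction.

137/40

Total count: 7 + 8 + 0 + 10 + 11 = 36.
Total exposure: 6 + 4 + 1 + 7 + 6 = 24 months.
After the first batch: Gamma(7 + 36, 15 + 24) = Gamma(43, 39).
Total count: 27 + 37 + 19 + 25 + 25 + 28 + 51 + 19 = 231.
Total exposure: 6 + 5 + 4 + 4 + 6 + 6 + 6 + 4 = 41 months.
After the second batch: Gamma(43 + 231, 39 + 41) = Gamma(274, 80).
Posterior mean = α'/β' = 274/80 = 137/40.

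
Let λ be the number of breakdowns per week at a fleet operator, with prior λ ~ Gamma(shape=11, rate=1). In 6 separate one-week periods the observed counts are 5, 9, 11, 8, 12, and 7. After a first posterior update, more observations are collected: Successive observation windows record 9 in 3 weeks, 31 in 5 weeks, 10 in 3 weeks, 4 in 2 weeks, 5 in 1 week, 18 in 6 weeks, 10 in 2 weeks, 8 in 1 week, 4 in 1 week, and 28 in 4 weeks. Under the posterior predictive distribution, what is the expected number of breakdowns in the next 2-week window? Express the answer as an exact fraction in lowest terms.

76/7

Total count: 5 + 9 + 11 + 8 + 12 + 7 = 52.
Total exposure: 6 weeks.
After the first batch: Gamma(11 + 52, 1 + 6) = Gamma(63, 7).
Total count: 9 + 31 + 10 + 4 + 5 + 18 + 10 + 8 + 4 + 28 = 127.
Total exposure: 3 + 5 + 3 + 2 + 1 + 6 + 2 + 1 + 1 + 4 = 28 weeks.
After the second batch: Gamma(63 + 127, 7 + 28) = Gamma(190, 35).
Predictive mean over a 2-week window = T·E[λ|data] = 2·190/35 = 76/7.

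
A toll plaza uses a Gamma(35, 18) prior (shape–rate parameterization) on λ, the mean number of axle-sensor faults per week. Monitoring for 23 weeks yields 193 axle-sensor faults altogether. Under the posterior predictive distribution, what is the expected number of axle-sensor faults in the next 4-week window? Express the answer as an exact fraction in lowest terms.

Total count 193 over total exposure 23 weeks.
By Gamma–Poisson conjugacy, the posterior is Gamma(α + Σx, β + Σt) = Gamma(35 + 193, 18 + 23) = Gamma(228, 41).
Predictive mean over a 4-week window = T·E[λ|data] = 4·228/41 = 912/41.

912/41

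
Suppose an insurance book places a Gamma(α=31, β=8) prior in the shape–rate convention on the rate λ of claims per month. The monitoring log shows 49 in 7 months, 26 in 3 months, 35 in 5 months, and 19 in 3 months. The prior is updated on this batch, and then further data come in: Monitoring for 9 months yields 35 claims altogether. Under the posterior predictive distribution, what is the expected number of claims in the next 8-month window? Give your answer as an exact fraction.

Total count: 49 + 26 + 35 + 19 = 129.
Total exposure: 7 + 3 + 5 + 3 = 18 months.
After the first batch: Gamma(31 + 129, 8 + 18) = Gamma(160, 26).
Total count 35 over total exposure 9 months.
After the second batch: Gamma(160 + 35, 26 + 9) = Gamma(195, 35).
Predictive mean over an 8-month window = T·E[λ|data] = 8·195/35 = 312/7.

312/7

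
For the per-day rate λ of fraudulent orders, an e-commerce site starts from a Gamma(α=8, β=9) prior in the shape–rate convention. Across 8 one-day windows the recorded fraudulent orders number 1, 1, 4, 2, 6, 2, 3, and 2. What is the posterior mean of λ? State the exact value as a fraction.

Total count: 1 + 1 + 4 + 2 + 6 + 2 + 3 + 2 = 21.
Total exposure: 8 days.
Conjugate update: add total count to the shape and total exposure to the rate, giving Gamma(29, 17).
Posterior mean = α'/β' = 29/17.

29/17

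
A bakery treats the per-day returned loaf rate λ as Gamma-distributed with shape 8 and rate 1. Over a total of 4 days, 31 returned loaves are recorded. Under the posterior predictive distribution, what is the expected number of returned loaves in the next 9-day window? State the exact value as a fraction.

Total count 31 over total exposure 4 days.
Gamma(α, β) with Poisson data over total exposure Σt gives posterior Gamma(α+Σx, β+Σt) = Gamma(39, 5).
Predictive mean over a 9-day window = T·E[λ|data] = 9·39/5 = 351/5.

351/5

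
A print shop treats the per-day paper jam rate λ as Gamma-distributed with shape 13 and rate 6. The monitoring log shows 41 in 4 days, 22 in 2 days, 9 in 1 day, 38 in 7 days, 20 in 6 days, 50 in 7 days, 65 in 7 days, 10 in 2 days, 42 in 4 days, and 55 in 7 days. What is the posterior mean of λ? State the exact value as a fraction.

Total count: 41 + 22 + 9 + 38 + 20 + 50 + 65 + 10 + 42 + 55 = 352.
Total exposure: 4 + 2 + 1 + 7 + 6 + 7 + 7 + 2 + 4 + 7 = 47 days.
Gamma(α, β) with Poisson data over total exposure Σt gives posterior Gamma(α+Σx, β+Σt) = Gamma(365, 53).
Posterior mean = α'/β' = 365/53.

365/53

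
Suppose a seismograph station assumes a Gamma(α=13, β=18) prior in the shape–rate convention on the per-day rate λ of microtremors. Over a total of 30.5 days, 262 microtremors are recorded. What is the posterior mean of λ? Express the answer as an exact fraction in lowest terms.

Total count 262 over total exposure 30.5 days.
Gamma(α, β) with Poisson data over total exposure Σt gives posterior Gamma(α+Σx, β+Σt) = Gamma(275, 97/2).
Posterior mean = α'/β' = 275/(97/2) = 550/97.

550/97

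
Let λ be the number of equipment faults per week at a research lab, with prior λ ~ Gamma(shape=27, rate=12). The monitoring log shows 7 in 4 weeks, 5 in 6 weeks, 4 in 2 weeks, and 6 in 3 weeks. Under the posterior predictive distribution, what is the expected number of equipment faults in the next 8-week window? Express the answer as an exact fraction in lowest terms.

392/27

Total count: 7 + 5 + 4 + 6 = 22.
Total exposure: 4 + 6 + 2 + 3 = 15 weeks.
Conjugate update: add total count to the shape and total exposure to the rate, giving Gamma(49, 27).
Predictive mean over an 8-week window = T·E[λ|data] = 8·49/27 = 392/27.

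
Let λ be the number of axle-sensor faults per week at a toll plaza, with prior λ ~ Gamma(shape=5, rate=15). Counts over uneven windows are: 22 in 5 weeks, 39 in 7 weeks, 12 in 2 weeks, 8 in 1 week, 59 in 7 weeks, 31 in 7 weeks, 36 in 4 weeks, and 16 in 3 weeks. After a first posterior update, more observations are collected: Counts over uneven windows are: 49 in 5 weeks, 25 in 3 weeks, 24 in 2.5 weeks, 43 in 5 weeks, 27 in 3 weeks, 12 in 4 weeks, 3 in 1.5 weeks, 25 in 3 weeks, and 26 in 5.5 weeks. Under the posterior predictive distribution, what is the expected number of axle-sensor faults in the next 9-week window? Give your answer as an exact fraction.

8316/167

Total count: 22 + 39 + 12 + 8 + 59 + 31 + 36 + 16 = 223.
Total exposure: 5 + 7 + 2 + 1 + 7 + 7 + 4 + 3 = 36 weeks.
After the first batch: Gamma(5 + 223, 15 + 36) = Gamma(228, 51).
Total count: 49 + 25 + 24 + 43 + 27 + 12 + 3 + 25 + 26 = 234.
Total exposure: 5 + 3 + 2.5 + 5 + 3 + 4 + 1.5 + 3 + 5.5 = 32.5 weeks.
After the second batch: Gamma(228 + 234, 51 + 32.5) = Gamma(462, 167/2).
Predictive mean over a 9-week window = T·E[λ|data] = 9·462/(167/2) = 8316/167.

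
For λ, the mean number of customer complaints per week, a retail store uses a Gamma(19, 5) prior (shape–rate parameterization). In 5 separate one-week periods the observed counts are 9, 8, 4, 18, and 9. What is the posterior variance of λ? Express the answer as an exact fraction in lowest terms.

67/100

Total count: 9 + 8 + 4 + 18 + 9 = 48.
Total exposure: 5 weeks.
The Gamma prior is conjugate for the Poisson rate, so λ | data ~ Gamma(19+48, 5+5) = Gamma(67, 10).
Posterior variance = α'/β'² = 67/100.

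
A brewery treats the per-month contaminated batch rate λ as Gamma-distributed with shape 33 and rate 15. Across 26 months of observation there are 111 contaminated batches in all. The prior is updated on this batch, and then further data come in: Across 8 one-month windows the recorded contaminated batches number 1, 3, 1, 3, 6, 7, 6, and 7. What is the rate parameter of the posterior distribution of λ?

49

Total count 111 over total exposure 26 months.
After the first batch: Gamma(33 + 111, 15 + 26) = Gamma(144, 41).
Total count: 1 + 3 + 1 + 3 + 6 + 7 + 6 + 7 = 34.
Total exposure: 8 months.
After the second batch: Gamma(144 + 34, 41 + 8) = Gamma(178, 49).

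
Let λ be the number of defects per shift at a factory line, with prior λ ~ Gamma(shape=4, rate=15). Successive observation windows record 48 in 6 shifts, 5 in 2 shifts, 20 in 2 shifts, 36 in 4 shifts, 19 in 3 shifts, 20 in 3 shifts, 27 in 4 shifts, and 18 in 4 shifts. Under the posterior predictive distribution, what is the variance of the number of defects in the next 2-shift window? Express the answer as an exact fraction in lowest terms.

17730/1849

Total count: 48 + 5 + 20 + 36 + 19 + 20 + 27 + 18 = 193.
Total exposure: 6 + 2 + 2 + 4 + 3 + 3 + 4 + 4 = 28 shifts.
The Gamma prior is conjugate for the Poisson rate, so λ | data ~ Gamma(4+193, 15+28) = Gamma(197, 43).
The posterior predictive for a window of length T is Negative Binomial with variance T·α'·(β'+T)/β'² = 2·197·45/1849 = 17730/1849.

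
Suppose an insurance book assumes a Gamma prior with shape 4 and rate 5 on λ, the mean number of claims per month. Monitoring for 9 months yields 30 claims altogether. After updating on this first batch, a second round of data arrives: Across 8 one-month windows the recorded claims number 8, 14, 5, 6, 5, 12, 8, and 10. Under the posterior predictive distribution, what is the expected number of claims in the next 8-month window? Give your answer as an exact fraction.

Total count 30 over total exposure 9 months.
After the first batch: Gamma(4 + 30, 5 + 9) = Gamma(34, 14).
Total count: 8 + 14 + 5 + 6 + 5 + 12 + 8 + 10 = 68.
Total exposure: 8 months.
After the second batch: Gamma(34 + 68, 14 + 8) = Gamma(102, 22).
Predictive mean over an 8-month window = T·E[λ|data] = 8·102/22 = 408/11.

408/11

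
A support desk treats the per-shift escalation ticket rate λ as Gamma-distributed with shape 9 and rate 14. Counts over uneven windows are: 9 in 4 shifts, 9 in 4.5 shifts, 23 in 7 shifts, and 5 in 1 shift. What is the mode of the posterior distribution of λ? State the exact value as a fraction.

108/61

Total count: 9 + 9 + 23 + 5 = 46.
Total exposure: 4 + 4.5 + 7 + 1 = 16.5 shifts.
By Gamma–Poisson conjugacy, the posterior is Gamma(α + Σx, β + Σt) = Gamma(9 + 46, 14 + 16.5) = Gamma(55, 61/2).
Posterior mode = (α'−1)/β' = 54/(61/2) = 108/61.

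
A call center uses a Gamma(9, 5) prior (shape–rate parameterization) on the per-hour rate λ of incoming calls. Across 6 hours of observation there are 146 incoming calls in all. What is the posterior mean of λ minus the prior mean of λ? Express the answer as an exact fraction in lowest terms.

Total count 146 over total exposure 6 hours.
Posterior: α' = 9 + 146 = 155, β' = 5 + 6 = 11.
Posterior mean = 155/11 = 155/11; prior mean = 9/5 = 9/5. Difference = 155/11 − 9/5 = 676/55.

676/55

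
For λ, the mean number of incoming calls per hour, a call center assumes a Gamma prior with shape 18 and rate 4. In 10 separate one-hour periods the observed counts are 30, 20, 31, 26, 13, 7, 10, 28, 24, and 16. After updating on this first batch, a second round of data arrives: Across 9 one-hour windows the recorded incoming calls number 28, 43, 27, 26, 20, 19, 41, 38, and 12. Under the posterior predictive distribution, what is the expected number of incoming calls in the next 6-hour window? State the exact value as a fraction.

2862/23

Total count: 30 + 20 + 31 + 26 + 13 + 7 + 10 + 28 + 24 + 16 = 205.
Total exposure: 10 hours.
After the first batch: Gamma(18 + 205, 4 + 10) = Gamma(223, 14).
Total count: 28 + 43 + 27 + 26 + 20 + 19 + 41 + 38 + 12 = 254.
Total exposure: 9 hours.
After the second batch: Gamma(223 + 254, 14 + 9) = Gamma(477, 23).
Predictive mean over a 6-hour window = T·E[λ|data] = 6·477/23 = 2862/23.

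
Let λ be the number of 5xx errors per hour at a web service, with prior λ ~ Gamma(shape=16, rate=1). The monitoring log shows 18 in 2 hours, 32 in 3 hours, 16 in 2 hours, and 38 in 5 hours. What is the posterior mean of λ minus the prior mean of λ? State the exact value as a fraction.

Total count: 18 + 32 + 16 + 38 = 104.
Total exposure: 2 + 3 + 2 + 5 = 12 hours.
The Gamma prior is conjugate for the Poisson rate, so λ | data ~ Gamma(16+104, 1+12) = Gamma(120, 13).
Posterior mean = 120/13 = 120/13; prior mean = 16/1 = 16. Difference = 120/13 − 16 = -88/13.

-88/13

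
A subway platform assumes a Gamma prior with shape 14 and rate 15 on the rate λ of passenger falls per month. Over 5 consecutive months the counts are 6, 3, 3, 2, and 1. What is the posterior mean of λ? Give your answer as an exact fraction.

Total count: 6 + 3 + 3 + 2 + 1 = 15.
Total exposure: 5 months.
Posterior: α' = 14 + 15 = 29, β' = 15 + 5 = 20.
Posterior mean = α'/β' = 29/20.

29/20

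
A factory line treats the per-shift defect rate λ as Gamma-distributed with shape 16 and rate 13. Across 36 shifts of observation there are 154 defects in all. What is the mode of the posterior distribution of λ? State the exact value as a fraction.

169/49

Total count 154 over total exposure 36 shifts.
Posterior: α' = 16 + 154 = 170, β' = 13 + 36 = 49.
Posterior mode = (α'−1)/β' = 169/49.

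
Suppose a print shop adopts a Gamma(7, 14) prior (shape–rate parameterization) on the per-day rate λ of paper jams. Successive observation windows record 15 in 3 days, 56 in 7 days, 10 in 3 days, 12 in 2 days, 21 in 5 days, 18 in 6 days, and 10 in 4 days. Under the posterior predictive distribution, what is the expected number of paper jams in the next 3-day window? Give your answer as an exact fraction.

447/44

Total count: 15 + 56 + 10 + 12 + 21 + 18 + 10 = 142.
Total exposure: 3 + 7 + 3 + 2 + 5 + 6 + 4 = 30 days.
The Gamma prior is conjugate for the Poisson rate, so λ | data ~ Gamma(7+142, 14+30) = Gamma(149, 44).
Predictive mean over a 3-day window = T·E[λ|data] = 3·149/44 = 447/44.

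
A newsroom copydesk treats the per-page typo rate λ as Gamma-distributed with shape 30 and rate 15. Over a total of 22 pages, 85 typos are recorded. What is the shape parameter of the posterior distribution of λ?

115

Total count 85 over total exposure 22 pages.
Gamma(α, β) with Poisson data over total exposure Σt gives posterior Gamma(α+Σx, β+Σt) = Gamma(115, 37).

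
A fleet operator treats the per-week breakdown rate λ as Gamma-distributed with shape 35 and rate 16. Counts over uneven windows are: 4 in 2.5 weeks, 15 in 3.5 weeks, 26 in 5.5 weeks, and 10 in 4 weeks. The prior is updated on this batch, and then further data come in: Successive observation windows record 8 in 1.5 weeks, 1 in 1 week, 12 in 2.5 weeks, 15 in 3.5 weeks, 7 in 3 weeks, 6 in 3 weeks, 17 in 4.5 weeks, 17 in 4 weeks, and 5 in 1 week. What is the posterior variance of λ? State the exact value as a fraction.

712/12321

Total count: 4 + 15 + 26 + 10 = 55.
Total exposure: 2.5 + 3.5 + 5.5 + 4 = 15.5 weeks.
After the first batch: Gamma(35 + 55, 16 + 15.5) = Gamma(90, 63/2).
Total count: 8 + 1 + 12 + 15 + 7 + 6 + 17 + 17 + 5 = 88.
Total exposure: 1.5 + 1 + 2.5 + 3.5 + 3 + 3 + 4.5 + 4 + 1 = 24 weeks.
After the second batch: Gamma(90 + 88, 63/2 + 24) = Gamma(178, 111/2).
Posterior variance = α'/β'² = 178/(12321/4) = 712/12321.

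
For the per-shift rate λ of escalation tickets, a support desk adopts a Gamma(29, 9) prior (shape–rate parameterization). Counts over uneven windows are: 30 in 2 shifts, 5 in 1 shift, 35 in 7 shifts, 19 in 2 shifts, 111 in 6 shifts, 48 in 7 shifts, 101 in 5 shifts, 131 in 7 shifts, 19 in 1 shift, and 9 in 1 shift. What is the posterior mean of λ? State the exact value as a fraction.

Total count: 30 + 5 + 35 + 19 + 111 + 48 + 101 + 131 + 19 + 9 = 508.
Total exposure: 2 + 1 + 7 + 2 + 6 + 7 + 5 + 7 + 1 + 1 = 39 shifts.
Gamma(α, β) with Poisson data over total exposure Σt gives posterior Gamma(α+Σx, β+Σt) = Gamma(537, 48).
Posterior mean = α'/β' = 537/48 = 179/16.

179/16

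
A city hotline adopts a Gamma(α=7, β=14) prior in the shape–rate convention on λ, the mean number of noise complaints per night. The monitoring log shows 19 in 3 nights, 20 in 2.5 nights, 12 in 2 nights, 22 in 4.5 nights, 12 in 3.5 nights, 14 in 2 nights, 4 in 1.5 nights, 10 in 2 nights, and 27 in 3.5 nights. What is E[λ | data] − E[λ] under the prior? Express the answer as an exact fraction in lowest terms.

Total count: 19 + 20 + 12 + 22 + 12 + 14 + 4 + 10 + 27 = 140.
Total exposure: 3 + 2.5 + 2 + 4.5 + 3.5 + 2 + 1.5 + 2 + 3.5 = 24.5 nights.
Conjugate update: add total count to the shape and total exposure to the rate, giving Gamma(147, 77/2).
Posterior mean = 147/(77/2) = 42/11; prior mean = 7/14 = 1/2. Difference = 42/11 − 1/2 = 73/22.

73/22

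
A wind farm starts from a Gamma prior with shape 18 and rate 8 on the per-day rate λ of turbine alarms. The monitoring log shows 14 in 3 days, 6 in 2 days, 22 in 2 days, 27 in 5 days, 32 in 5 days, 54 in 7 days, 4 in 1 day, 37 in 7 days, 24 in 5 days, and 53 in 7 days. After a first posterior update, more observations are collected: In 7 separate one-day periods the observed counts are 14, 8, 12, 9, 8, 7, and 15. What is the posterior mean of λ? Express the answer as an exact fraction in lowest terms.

Total count: 14 + 6 + 22 + 27 + 32 + 54 + 4 + 37 + 24 + 53 = 273.
Total exposure: 3 + 2 + 2 + 5 + 5 + 7 + 1 + 7 + 5 + 7 = 44 days.
After the first batch: Gamma(18 + 273, 8 + 44) = Gamma(291, 52).
Total count: 14 + 8 + 12 + 9 + 8 + 7 + 15 = 73.
Total exposure: 7 days.
After the second batch: Gamma(291 + 73, 52 + 7) = Gamma(364, 59).
Posterior mean = α'/β' = 364/59.

364/59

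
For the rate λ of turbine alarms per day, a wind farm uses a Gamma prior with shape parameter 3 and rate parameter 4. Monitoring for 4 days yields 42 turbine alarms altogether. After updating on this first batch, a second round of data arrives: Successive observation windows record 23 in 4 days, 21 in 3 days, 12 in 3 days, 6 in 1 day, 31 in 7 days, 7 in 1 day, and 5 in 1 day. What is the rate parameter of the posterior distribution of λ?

Total count 42 over total exposure 4 days.
After the first batch: Gamma(3 + 42, 4 + 4) = Gamma(45, 8).
Total count: 23 + 21 + 12 + 6 + 31 + 7 + 5 = 105.
Total exposure: 4 + 3 + 3 + 1 + 7 + 1 + 1 = 20 days.
After the second batch: Gamma(45 + 105, 8 + 20) = Gamma(150, 28).

28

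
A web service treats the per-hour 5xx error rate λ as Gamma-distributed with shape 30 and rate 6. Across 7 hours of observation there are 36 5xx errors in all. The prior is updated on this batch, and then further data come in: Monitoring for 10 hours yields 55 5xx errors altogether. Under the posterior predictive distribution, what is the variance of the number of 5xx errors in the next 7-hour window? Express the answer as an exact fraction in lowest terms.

Total count 36 over total exposure 7 hours.
After the first batch: Gamma(30 + 36, 6 + 7) = Gamma(66, 13).
Total count 55 over total exposure 10 hours.
After the second batch: Gamma(66 + 55, 13 + 10) = Gamma(121, 23).
The posterior predictive for a window of length T is Negative Binomial with variance T·α'·(β'+T)/β'² = 7·121·30/529 = 25410/529.

25410/529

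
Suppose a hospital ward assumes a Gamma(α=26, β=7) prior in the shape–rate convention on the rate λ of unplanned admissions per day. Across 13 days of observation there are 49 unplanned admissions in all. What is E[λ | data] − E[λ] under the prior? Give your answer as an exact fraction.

1/28

Total count 49 over total exposure 13 days.
The Gamma prior is conjugate for the Poisson rate, so λ | data ~ Gamma(26+49, 7+13) = Gamma(75, 20).
Posterior mean = 75/20 = 15/4; prior mean = 26/7 = 26/7. Difference = 15/4 − 26/7 = 1/28.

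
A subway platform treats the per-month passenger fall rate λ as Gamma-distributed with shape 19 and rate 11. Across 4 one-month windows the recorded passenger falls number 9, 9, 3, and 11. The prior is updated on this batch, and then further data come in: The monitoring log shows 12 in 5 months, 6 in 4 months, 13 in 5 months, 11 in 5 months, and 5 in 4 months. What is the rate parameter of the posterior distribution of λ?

38

Total count: 9 + 9 + 3 + 11 = 32.
Total exposure: 4 months.
After the first batch: Gamma(19 + 32, 11 + 4) = Gamma(51, 15).
Total count: 12 + 6 + 13 + 11 + 5 = 47.
Total exposure: 5 + 4 + 5 + 5 + 4 = 23 months.
After the second batch: Gamma(51 + 47, 15 + 23) = Gamma(98, 38).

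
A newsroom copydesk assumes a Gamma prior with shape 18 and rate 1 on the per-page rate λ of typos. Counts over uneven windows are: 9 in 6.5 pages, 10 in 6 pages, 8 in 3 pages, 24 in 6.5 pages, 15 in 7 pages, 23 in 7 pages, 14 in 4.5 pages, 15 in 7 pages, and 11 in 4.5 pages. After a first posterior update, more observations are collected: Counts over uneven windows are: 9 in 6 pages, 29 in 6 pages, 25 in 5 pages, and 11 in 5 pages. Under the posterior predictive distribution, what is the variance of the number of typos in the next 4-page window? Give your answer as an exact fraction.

69836/5625

Total count: 9 + 10 + 8 + 24 + 15 + 23 + 14 + 15 + 11 = 129.
Total exposure: 6.5 + 6 + 3 + 6.5 + 7 + 7 + 4.5 + 7 + 4.5 = 52 pages.
After the first batch: Gamma(18 + 129, 1 + 52) = Gamma(147, 53).
Total count: 9 + 29 + 25 + 11 = 74.
Total exposure: 6 + 6 + 5 + 5 = 22 pages.
After the second batch: Gamma(147 + 74, 53 + 22) = Gamma(221, 75).
The posterior predictive for a window of length T is Negative Binomial with variance T·α'·(β'+T)/β'² = 4·221·79/5625 = 69836/5625.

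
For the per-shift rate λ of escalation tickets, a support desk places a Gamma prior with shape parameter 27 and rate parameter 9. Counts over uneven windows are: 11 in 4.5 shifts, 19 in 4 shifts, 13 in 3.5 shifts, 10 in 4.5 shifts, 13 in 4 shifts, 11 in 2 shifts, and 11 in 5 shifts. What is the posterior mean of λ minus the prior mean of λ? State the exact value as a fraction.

Total count: 11 + 19 + 13 + 10 + 13 + 11 + 11 = 88.
Total exposure: 4.5 + 4 + 3.5 + 4.5 + 4 + 2 + 5 = 27.5 shifts.
Conjugate update: add total count to the shape and total exposure to the rate, giving Gamma(115, 73/2).
Posterior mean = 115/(73/2) = 230/73; prior mean = 27/9 = 3. Difference = 230/73 − 3 = 11/73.

11/73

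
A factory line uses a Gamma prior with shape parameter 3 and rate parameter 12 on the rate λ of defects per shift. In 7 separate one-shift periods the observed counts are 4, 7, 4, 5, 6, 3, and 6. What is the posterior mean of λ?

Total count: 4 + 7 + 4 + 5 + 6 + 3 + 6 = 35.
Total exposure: 7 shifts.
Gamma(α, β) with Poisson data over total exposure Σt gives posterior Gamma(α+Σx, β+Σt) = Gamma(38, 19).
Posterior mean = α'/β' = 38/19 = 2.

2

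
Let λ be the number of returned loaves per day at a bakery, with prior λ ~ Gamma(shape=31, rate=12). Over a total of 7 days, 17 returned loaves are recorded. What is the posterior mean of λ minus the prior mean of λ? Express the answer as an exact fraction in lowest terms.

-13/228

Total count 17 over total exposure 7 days.
Gamma(α, β) with Poisson data over total exposure Σt gives posterior Gamma(α+Σx, β+Σt) = Gamma(48, 19).
Posterior mean = 48/19 = 48/19; prior mean = 31/12 = 31/12. Difference = 48/19 − 31/12 = -13/228.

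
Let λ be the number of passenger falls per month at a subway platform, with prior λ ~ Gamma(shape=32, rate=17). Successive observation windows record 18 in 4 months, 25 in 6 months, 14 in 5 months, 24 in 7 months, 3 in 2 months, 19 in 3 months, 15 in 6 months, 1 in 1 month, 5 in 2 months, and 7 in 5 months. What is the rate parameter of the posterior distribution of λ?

58

Total count: 18 + 25 + 14 + 24 + 3 + 19 + 15 + 1 + 5 + 7 = 131.
Total exposure: 4 + 6 + 5 + 7 + 2 + 3 + 6 + 1 + 2 + 5 = 41 months.
By Gamma–Poisson conjugacy, the posterior is Gamma(α + Σx, β + Σt) = Gamma(32 + 131, 17 + 41) = Gamma(163, 58).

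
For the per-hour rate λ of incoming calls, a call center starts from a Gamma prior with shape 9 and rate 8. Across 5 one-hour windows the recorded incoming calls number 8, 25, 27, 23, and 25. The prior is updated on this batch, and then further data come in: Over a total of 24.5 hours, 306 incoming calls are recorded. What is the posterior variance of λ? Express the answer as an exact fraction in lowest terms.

Total count: 8 + 25 + 27 + 23 + 25 = 108.
Total exposure: 5 hours.
After the first batch: Gamma(9 + 108, 8 + 5) = Gamma(117, 13).
Total count 306 over total exposure 24.5 hours.
After the second batch: Gamma(117 + 306, 13 + 24.5) = Gamma(423, 75/2).
Posterior variance = α'/β'² = 423/(5625/4) = 188/625.

188/625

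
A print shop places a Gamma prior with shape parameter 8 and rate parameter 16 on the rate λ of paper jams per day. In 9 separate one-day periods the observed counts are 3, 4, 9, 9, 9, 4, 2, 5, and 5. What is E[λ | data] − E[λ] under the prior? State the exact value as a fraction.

91/50

Total count: 3 + 4 + 9 + 9 + 9 + 4 + 2 + 5 + 5 = 50.
Total exposure: 9 days.
Gamma(α, β) with Poisson data over total exposure Σt gives posterior Gamma(α+Σx, β+Σt) = Gamma(58, 25).
Posterior mean = 58/25 = 58/25; prior mean = 8/16 = 1/2. Difference = 58/25 − 1/2 = 91/50.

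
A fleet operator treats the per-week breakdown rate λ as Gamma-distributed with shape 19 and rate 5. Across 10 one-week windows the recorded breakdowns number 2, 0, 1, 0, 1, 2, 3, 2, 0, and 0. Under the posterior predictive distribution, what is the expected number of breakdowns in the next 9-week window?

18

Total count: 2 + 0 + 1 + 0 + 1 + 2 + 3 + 2 + 0 + 0 = 11.
Total exposure: 10 weeks.
Gamma(α, β) with Poisson data over total exposure Σt gives posterior Gamma(α+Σx, β+Σt) = Gamma(30, 15).
Predictive mean over a 9-week window = T·E[λ|data] = 9·30/15 = 18.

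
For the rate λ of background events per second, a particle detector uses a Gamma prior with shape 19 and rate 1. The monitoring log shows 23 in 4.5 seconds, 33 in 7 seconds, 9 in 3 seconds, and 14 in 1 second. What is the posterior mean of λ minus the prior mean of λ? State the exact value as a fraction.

-431/33

Total count: 23 + 33 + 9 + 14 = 79.
Total exposure: 4.5 + 7 + 3 + 1 = 15.5 seconds.
Conjugate update: add total count to the shape and total exposure to the rate, giving Gamma(98, 33/2).
Posterior mean = 98/(33/2) = 196/33; prior mean = 19/1 = 19. Difference = 196/33 − 19 = -431/33.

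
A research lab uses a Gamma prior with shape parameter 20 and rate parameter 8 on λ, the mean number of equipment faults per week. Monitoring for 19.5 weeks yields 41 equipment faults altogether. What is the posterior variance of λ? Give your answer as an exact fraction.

Total count 41 over total exposure 19.5 weeks.
The Gamma prior is conjugate for the Poisson rate, so λ | data ~ Gamma(20+41, 8+19.5) = Gamma(61, 55/2).
Posterior variance = α'/β'² = 61/(3025/4) = 244/3025.

244/3025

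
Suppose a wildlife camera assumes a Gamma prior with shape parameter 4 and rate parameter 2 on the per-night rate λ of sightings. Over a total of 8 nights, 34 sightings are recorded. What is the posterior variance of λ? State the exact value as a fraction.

Total count 34 over total exposure 8 nights.
Gamma(α, β) with Poisson data over total exposure Σt gives posterior Gamma(α+Σx, β+Σt) = Gamma(38, 10).
Posterior variance = α'/β'² = 38/100 = 19/50.

19/50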